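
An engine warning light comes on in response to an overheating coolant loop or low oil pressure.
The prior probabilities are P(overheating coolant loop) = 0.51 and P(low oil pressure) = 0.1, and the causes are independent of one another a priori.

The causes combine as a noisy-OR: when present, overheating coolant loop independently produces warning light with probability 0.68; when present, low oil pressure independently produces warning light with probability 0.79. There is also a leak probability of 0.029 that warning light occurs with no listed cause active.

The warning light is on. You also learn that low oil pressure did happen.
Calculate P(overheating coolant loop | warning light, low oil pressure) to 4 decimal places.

Under noisy-OR, P(warning light | causes) = 1 − (1−0.029)·∏(1−qᵢ) over the active causes.
P(warning light | low oil pressure) = 0.79609·0.49 + 0.934749·0.51 = 0.390084 + 0.476722 = 0.866806
Restricting to configurations with overheating coolant loop present: 0.934749·0.51 = 0.476722.
P(overheating coolant loop | warning light, low oil pressure) = 0.476722 / 0.866806 ≈ 0.5500

P(overheating coolant loop | warning light, low oil pressure) ≈ 0.5500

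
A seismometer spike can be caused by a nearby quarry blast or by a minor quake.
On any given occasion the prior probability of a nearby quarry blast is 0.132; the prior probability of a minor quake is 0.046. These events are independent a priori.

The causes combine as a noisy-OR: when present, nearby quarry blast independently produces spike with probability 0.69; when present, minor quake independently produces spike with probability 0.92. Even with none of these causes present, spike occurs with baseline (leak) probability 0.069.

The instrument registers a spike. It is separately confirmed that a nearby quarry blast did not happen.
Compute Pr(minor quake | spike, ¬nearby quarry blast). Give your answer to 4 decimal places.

Under noisy-OR, P(spike | causes) = 1 − (1−0.069)·∏(1−qᵢ) over the active causes.
Weight on minor quake=true, given the evidence: 0.92552*0.046 = 0.042574
The normalizing constant is 0.069*0.954 + 0.92552*0.046 = 0.108400
Posterior = 0.042574 / 0.108400 ≈ 0.3927

Pr(minor quake | spike, ¬nearby quarry blast) ≈ 0.3927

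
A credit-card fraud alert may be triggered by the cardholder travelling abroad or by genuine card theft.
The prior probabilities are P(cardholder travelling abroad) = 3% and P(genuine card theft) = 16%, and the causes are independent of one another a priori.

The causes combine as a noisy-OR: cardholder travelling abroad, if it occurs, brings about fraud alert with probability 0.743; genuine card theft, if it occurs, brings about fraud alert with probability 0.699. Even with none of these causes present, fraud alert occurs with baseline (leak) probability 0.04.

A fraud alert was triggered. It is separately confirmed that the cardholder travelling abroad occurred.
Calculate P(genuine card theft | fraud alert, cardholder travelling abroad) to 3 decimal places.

Under noisy-OR, P(fraud alert | causes) = 1 − (1−0.04)·∏(1−qᵢ) over the active causes.
For the numerator, keep only genuine card theft=true terms: 0.925737*0.16 = 0.148118
Normalizer over all consistent configurations: 0.75328*0.84 + 0.925737*0.16 = 0.780873
P(genuine card theft | fraud alert, cardholder travelling abroad) = 0.148118/0.780873 ≈ 0.190

P(genuine card theft | fraud alert, cardholder travelling abroad) ≈ 0.190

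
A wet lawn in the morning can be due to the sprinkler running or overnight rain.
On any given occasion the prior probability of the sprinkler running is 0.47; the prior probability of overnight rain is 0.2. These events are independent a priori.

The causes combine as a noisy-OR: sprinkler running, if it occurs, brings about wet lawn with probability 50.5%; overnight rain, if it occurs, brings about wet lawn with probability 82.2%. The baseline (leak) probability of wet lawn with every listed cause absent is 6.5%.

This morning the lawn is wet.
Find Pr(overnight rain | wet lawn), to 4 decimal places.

Under noisy-OR, P(wet lawn | causes) = 1 − (1−0.065)·∏(1−qᵢ) over the active causes.
P(wet lawn) = 0.065·0.53·0.8 + 0.83357·0.53·0.2 + 0.537175·0.47·0.8 + 0.917617·0.47·0.2 = 0.027560 + 0.088358 + 0.201978 + 0.086256 = 0.404152
The overnight rain-present share is 0.088358 + 0.086256 = 0.174614.
So P(overnight rain | wet lawn) = 0.174614/0.404152 ≈ 0.4321.

Pr(overnight rain | wet lawn) ≈ 0.4321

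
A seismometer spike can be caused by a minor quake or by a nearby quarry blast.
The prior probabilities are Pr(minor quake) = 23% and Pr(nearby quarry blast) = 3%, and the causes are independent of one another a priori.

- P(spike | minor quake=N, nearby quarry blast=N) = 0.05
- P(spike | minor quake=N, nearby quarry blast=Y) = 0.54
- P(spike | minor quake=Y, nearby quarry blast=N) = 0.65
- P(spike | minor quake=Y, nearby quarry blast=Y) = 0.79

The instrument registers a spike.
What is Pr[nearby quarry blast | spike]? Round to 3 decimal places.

Pr[nearby quarry blast | spike] ≈ 0.089

P(spike) = 0.05×0.77×0.97 + 0.54×0.77×0.03 + 0.65×0.23×0.97 + 0.79×0.23×0.03 = 0.037345 + 0.012474 + 0.145015 + 0.005451 = 0.200285
Restricting to configurations with nearby quarry blast present: 0.012474 + 0.005451 = 0.017925.
P(nearby quarry blast | spike) = 0.017925 / 0.200285 ≈ 0.089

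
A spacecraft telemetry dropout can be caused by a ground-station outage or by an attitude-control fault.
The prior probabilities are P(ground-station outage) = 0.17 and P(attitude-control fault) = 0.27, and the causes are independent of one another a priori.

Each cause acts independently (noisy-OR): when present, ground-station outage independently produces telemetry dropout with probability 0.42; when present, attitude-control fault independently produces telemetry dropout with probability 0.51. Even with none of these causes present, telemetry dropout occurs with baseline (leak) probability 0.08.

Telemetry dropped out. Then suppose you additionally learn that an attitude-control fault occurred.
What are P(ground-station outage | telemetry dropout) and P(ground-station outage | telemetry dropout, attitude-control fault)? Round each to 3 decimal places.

P(ground-station outage | telemetry dropout) ≈ 0.349; P(ground-station outage | telemetry dropout, attitude-control fault) ≈ 0.216

Under noisy-OR, P(telemetry dropout | causes) = 1 − (1−0.08)·∏(1−qᵢ) over the active causes.
For the numerator, keep only ground-station outage=true terms: 0.057880 + 0.033899 = 0.091779
Normalizer over all consistent configurations: 0.08*0.83*0.73 + 0.5492*0.83*0.27 + 0.4664*0.17*0.73 + 0.738536*0.17*0.27 = 0.263327
Posterior = 0.091779 / 0.263327 ≈ 0.349

Now condition on the additional information:
P(telemetry dropout | attitude-control fault) = 0.5492*0.83 + 0.738536*0.17 = 0.455836 + 0.125551 = 0.581387
Of this, 0.125551 comes from 0.738536*0.17 (the ground-station outage=true cases).
Hence the posterior is 0.125551/0.581387 ≈ 0.216.
This is intercausal reasoning (explaining away): once attitude-control fault accounts for the telemetry dropout, ground-station outage becomes less likely.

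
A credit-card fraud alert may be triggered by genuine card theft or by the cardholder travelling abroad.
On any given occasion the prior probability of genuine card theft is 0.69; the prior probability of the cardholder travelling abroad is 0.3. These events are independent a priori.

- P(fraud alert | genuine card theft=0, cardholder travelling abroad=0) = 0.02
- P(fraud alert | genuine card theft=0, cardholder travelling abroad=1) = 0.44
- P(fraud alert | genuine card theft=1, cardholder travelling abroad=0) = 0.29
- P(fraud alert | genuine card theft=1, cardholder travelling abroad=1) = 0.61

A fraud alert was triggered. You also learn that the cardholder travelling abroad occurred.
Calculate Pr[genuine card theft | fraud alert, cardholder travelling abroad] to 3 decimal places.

Numerator (weight on configurations with genuine card theft): 0.61×0.69 = 0.420900
Denominator P(fraud alert | cardholder travelling abroad): 0.44×0.31 + 0.61×0.69 = 0.557300
P(genuine card theft | fraud alert, cardholder travelling abroad) = 0.420900/0.557300 ≈ 0.755

Pr[genuine card theft | fraud alert, cardholder travelling abroad] ≈ 0.755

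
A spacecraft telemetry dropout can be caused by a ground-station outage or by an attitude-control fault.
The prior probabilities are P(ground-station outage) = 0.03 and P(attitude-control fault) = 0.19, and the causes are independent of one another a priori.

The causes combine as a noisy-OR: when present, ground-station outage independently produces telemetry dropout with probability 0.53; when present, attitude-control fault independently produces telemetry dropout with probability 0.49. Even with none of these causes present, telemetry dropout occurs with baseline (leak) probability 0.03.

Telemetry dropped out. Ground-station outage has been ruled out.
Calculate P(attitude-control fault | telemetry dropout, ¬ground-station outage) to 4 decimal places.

P(attitude-control fault | telemetry dropout, ¬ground-station outage) ≈ 0.7980

Under noisy-OR, P(telemetry dropout | causes) = 1 − (1−0.03)·∏(1−qᵢ) over the active causes.
P(telemetry dropout | ¬ground-station outage) = 0.03·0.81 + 0.5053·0.19 = 0.024300 + 0.096007 = 0.120307
Of this, 0.096007 comes from 0.5053·0.19 (the attitude-control fault=true cases).
Hence the posterior is 0.096007/0.120307 ≈ 0.7980.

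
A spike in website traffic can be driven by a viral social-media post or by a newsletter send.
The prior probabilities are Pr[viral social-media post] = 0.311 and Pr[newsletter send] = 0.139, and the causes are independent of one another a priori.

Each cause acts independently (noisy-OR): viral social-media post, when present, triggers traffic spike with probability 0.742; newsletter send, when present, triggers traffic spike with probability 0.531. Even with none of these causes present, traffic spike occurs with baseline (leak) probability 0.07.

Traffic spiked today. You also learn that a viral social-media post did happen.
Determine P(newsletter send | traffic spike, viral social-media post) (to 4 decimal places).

P(newsletter send | traffic spike, viral social-media post) ≈ 0.1586

Under noisy-OR, P(traffic spike | causes) = 1 − (1−0.07)·∏(1−qᵢ) over the active causes.
By total probability over both values of newsletter send:
  P(traffic spike | viral social-media post) = 0.76006×0.861 + 0.887468×0.139
        = 0.654412 + 0.123358 = 0.777770
Configurations with newsletter send contribute 0.123358, so
  P(newsletter send | traffic spike, viral social-media post) = 0.123358 / 0.777770 ≈ 0.1586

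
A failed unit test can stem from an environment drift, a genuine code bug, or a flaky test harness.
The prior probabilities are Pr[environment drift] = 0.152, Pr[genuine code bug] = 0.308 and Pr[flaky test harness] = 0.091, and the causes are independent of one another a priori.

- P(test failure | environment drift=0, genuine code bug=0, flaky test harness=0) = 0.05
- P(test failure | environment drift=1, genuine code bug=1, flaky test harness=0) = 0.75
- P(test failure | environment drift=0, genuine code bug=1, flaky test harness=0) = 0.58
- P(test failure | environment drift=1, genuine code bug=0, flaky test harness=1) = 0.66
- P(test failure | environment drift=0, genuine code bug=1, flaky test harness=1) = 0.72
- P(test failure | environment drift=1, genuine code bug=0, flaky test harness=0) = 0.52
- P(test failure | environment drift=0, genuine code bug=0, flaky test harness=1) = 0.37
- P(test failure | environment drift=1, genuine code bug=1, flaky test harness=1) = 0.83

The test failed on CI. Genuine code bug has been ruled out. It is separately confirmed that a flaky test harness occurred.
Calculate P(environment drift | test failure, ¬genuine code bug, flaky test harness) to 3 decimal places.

For the numerator, keep only environment drift=true terms: 0.66*0.152 = 0.100320
Normalizer over all consistent configurations: 0.37*0.848 + 0.66*0.152 = 0.414080
P(environment drift | test failure, ¬genuine code bug, flaky test harness) = 0.100320/0.414080 ≈ 0.242

P(environment drift | test failure, ¬genuine code bug, flaky test harness) ≈ 0.242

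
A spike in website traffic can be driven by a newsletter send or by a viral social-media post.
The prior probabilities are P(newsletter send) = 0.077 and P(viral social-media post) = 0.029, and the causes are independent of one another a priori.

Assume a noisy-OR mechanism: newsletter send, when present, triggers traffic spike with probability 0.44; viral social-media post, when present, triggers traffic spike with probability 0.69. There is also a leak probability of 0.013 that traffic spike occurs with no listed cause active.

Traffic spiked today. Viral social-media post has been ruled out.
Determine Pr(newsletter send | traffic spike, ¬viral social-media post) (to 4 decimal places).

Pr(newsletter send | traffic spike, ¬viral social-media post) ≈ 0.7416

Under noisy-OR, P(traffic spike | causes) = 1 − (1−0.013)·∏(1−qᵢ) over the active causes.
P(traffic spike | ¬viral social-media post) = 0.013·0.923 + 0.44728·0.077 = 0.011999 + 0.034441 = 0.046440
The newsletter send-present share is 0.44728·0.077 = 0.034441.
Hence the posterior is 0.034441/0.046440 ≈ 0.7416.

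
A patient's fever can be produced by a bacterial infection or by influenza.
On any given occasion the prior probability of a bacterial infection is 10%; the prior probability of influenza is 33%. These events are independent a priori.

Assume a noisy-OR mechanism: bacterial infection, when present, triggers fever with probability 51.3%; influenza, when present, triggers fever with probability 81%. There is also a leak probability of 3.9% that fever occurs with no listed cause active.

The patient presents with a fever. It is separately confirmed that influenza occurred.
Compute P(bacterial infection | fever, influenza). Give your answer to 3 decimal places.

P(bacterial infection | fever, influenza) ≈ 0.110

Under noisy-OR, P(fever | causes) = 1 − (1−0.039)·∏(1−qᵢ) over the active causes.
P(fever | influenza) = 0.81741*0.9 + 0.911079*0.1 = 0.735669 + 0.091108 = 0.826777
The bacterial infection-present share is 0.911079*0.1 = 0.091108.
So P(bacterial infection | fever, influenza) = 0.091108/0.826777 ≈ 0.110.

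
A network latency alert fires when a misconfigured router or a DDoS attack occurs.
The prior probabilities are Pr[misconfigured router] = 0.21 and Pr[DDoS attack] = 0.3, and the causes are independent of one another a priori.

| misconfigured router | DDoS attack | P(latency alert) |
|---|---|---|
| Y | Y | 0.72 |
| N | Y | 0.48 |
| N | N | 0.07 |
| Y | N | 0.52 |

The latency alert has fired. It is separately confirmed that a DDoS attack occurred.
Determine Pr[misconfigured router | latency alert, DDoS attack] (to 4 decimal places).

Numerator (weight on configurations with misconfigured router): 0.72·0.21 = 0.151200
Denominator P(latency alert | DDoS attack): 0.48·0.79 + 0.72·0.21 = 0.530400
P(misconfigured router | latency alert, DDoS attack) = 0.151200/0.530400 ≈ 0.2851

Pr[misconfigured router | latency alert, DDoS attack] ≈ 0.2851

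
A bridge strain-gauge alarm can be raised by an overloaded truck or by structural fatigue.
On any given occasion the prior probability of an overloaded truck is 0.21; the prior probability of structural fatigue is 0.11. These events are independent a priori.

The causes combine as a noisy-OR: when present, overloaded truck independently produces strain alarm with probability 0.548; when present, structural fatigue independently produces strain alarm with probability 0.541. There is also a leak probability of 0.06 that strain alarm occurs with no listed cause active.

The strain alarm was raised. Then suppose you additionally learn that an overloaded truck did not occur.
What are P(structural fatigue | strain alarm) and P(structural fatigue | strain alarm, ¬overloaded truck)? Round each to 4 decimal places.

Under noisy-OR, P(strain alarm | causes) = 1 − (1−0.06)·∏(1−qᵢ) over the active causes.
By total probability over the 4 (overloaded truck, structural fatigue) configurations:
  P(strain alarm) = 0.06·0.79·0.89 + 0.56854·0.79·0.11 + 0.57512·0.21·0.89 + 0.80498·0.21·0.11
        = 0.042186 + 0.049406 + 0.107490 + 0.018595 = 0.217677
The terms with structural fatigue present sum to 0.068001, so
  P(structural fatigue | strain alarm) = 0.068001 / 0.217677 ≈ 0.3124

Now condition on the additional information:
Enumerate both values of structural fatigue and weight by the priors:
  P(strain alarm | ¬overloaded truck) = 0.06*0.89 + 0.56854*0.11
        = 0.053400 + 0.062539 = 0.115939
Keeping only the structural fatigue-present terms gives 0.062539, so
  P(structural fatigue | strain alarm, ¬overloaded truck) = 0.062539 / 0.115939 ≈ 0.5394

P(structural fatigue | strain alarm) ≈ 0.3124; P(structural fatigue | strain alarm, ¬overloaded truck) ≈ 0.5394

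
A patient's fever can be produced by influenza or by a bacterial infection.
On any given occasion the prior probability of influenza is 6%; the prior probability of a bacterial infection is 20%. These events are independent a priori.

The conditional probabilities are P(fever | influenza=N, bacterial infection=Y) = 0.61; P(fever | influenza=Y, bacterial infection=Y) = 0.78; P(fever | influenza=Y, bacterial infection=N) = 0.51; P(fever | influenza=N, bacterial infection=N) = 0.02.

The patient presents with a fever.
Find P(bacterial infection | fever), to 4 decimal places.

For the numerator, keep only bacterial infection=true terms: 0.114680 + 0.009360 = 0.124040
Denominator P(fever): 0.02·0.94·0.8 + 0.61·0.94·0.2 + 0.51·0.06·0.8 + 0.78·0.06·0.2 = 0.163560
Posterior = 0.124040 / 0.163560 ≈ 0.7584

P(bacterial infection | fever) ≈ 0.7584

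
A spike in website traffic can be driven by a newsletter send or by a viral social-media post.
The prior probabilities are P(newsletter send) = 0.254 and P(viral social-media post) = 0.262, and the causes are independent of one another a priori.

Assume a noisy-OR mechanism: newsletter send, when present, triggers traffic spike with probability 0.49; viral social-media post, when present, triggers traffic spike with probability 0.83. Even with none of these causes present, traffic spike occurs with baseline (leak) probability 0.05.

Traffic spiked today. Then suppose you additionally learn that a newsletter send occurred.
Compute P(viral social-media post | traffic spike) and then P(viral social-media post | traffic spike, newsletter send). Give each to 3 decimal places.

Under noisy-OR, P(traffic spike | causes) = 1 − (1−0.05)·∏(1−qᵢ) over the active causes.
Weight on viral social-media post=true, given the evidence: 0.163887 + 0.061067 = 0.224954
Normalizer over all consistent configurations: 0.05×0.746×0.738 + 0.8385×0.746×0.262 + 0.5155×0.254×0.738 + 0.917635×0.254×0.262 = 0.349113
Posterior = 0.224954 / 0.349113 ≈ 0.644

Now condition on the additional information:
For the numerator, keep only viral social-media post=true terms: 0.917635×0.262 = 0.240420
The normalizing constant is 0.5155×0.738 + 0.917635×0.262 = 0.620859
Posterior = 0.240420 / 0.620859 ≈ 0.387
— newsletter send explains away the evidence for viral social-media post.

P(viral social-media post | traffic spike) ≈ 0.644; P(viral social-media post | traffic spike, newsletter send) ≈ 0.387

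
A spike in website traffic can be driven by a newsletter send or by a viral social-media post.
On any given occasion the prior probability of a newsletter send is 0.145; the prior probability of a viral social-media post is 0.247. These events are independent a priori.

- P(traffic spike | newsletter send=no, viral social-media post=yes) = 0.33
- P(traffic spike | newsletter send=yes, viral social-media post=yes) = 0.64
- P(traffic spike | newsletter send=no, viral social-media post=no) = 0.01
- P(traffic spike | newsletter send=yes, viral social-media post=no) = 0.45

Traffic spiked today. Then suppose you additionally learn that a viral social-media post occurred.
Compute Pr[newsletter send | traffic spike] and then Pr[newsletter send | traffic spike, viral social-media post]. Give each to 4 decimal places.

Pr[newsletter send | traffic spike] ≈ 0.4863; Pr[newsletter send | traffic spike, viral social-media post] ≈ 0.2475

By total probability over the 4 (newsletter send, viral social-media post) configurations:
  P(traffic spike) = 0.01×0.855×0.753 + 0.33×0.855×0.247 + 0.45×0.145×0.753 + 0.64×0.145×0.247
        = 0.006438 + 0.069691 + 0.049133 + 0.022922 = 0.148184
Keeping only the newsletter send-present terms gives 0.072055, so
  P(newsletter send | traffic spike) = 0.072055 / 0.148184 ≈ 0.4863

Now condition on the additional information:
P(traffic spike | viral social-media post) = 0.33·0.855 + 0.64·0.145 = 0.282150 + 0.092800 = 0.374950
The newsletter send-present share is 0.64·0.145 = 0.092800.
Hence the posterior is 0.092800/0.374950 ≈ 0.2475.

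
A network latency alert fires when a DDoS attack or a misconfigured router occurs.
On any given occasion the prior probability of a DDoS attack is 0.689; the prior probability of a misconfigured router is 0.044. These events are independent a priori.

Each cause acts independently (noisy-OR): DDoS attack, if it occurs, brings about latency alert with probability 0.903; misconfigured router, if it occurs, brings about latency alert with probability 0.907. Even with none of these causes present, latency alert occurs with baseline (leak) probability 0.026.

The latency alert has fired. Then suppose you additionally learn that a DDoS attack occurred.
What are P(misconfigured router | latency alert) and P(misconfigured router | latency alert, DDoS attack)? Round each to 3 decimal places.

Under noisy-OR, P(latency alert | causes) = 1 − (1−0.026)·∏(1−qᵢ) over the active causes.
By total probability over the 4 (DDoS attack, misconfigured router) configurations:
  P(latency alert) = 0.026*0.311*0.956 + 0.909418*0.311*0.044 + 0.905522*0.689*0.956 + 0.991214*0.689*0.044
        = 0.007730 + 0.012444 + 0.596453 + 0.030050 = 0.646677
Configurations with misconfigured router contribute 0.042494, so
  P(misconfigured router | latency alert) = 0.042494 / 0.646677 ≈ 0.066

Now also conditioning on DDoS attack=true:
By total probability over both values of misconfigured router:
  P(latency alert | DDoS attack) = 0.905522*0.956 + 0.991214*0.044
        = 0.865679 + 0.043613 = 0.909292
The terms with misconfigured router present sum to 0.043613, so
  P(misconfigured router | latency alert, DDoS attack) = 0.043613 / 0.909292 ≈ 0.048

P(misconfigured router | latency alert) ≈ 0.066; P(misconfigured router | latency alert, DDoS attack) ≈ 0.048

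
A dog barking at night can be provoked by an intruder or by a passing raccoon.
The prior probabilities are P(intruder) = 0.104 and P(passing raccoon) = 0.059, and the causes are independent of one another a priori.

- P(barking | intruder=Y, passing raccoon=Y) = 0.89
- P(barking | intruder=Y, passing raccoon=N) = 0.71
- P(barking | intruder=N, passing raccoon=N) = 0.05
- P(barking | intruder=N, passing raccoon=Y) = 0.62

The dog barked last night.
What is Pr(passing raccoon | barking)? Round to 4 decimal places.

Pr(passing raccoon | barking) ≈ 0.2551

By total probability over the 4 (intruder, passing raccoon) configurations:
  P(barking) = 0.05×0.896×0.941 + 0.62×0.896×0.059 + 0.71×0.104×0.941 + 0.89×0.104×0.059
        = 0.042157 + 0.032776 + 0.069483 + 0.005461 = 0.149877
The terms with passing raccoon present sum to 0.038237, so
  P(passing raccoon | barking) = 0.038237 / 0.149877 ≈ 0.2551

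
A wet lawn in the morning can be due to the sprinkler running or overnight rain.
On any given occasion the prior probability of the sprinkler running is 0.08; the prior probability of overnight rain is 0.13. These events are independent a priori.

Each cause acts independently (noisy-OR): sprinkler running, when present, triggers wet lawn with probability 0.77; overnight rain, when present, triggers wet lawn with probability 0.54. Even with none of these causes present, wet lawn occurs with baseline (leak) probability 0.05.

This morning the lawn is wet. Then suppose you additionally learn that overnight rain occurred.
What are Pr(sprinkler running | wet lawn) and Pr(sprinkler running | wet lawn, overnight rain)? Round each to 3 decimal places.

Under noisy-OR, P(wet lawn | causes) = 1 − (1−0.05)·∏(1−qᵢ) over the active causes.
Numerator (weight on configurations with sprinkler running): 0.054392 + 0.009355 = 0.063747
Denominator P(wet lawn): 0.05·0.92·0.87 + 0.563·0.92·0.13 + 0.7815·0.08·0.87 + 0.89949·0.08·0.13 = 0.171102
Posterior = 0.063747 / 0.171102 ≈ 0.373

Now also conditioning on overnight rain=true:
Sum P(wet lawn|·) weighted by the priors over both values of sprinkler running:
  P(wet lawn | overnight rain) = 0.563·0.92 + 0.89949·0.08
        = 0.517960 + 0.071959 = 0.589919
The terms with sprinkler running present sum to 0.071959, so
  P(sprinkler running | wet lawn, overnight rain) = 0.071959 / 0.589919 ≈ 0.122
Conditioning on overnight rain lowers the posterior on sprinkler running: the classic explaining-away effect in a common-effect structure.

Pr(sprinkler running | wet lawn) ≈ 0.373; Pr(sprinkler running | wet lawn, overnight rain) ≈ 0.122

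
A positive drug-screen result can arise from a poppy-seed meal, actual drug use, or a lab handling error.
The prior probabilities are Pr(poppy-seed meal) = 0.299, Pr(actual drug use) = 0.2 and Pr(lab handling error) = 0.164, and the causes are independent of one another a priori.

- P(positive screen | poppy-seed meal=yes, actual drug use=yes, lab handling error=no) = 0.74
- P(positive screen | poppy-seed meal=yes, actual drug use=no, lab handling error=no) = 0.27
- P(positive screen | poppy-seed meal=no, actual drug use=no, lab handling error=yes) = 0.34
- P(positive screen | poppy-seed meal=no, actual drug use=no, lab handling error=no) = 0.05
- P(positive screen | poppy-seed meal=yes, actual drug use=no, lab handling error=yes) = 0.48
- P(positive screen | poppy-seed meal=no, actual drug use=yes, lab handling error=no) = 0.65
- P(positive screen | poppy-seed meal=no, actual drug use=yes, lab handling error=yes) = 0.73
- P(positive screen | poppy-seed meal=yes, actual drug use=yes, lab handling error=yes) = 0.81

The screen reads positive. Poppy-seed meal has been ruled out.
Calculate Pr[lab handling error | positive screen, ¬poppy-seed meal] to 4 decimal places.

Pr[lab handling error | positive screen, ¬poppy-seed meal] ≈ 0.3254

P(positive screen | ¬poppy-seed meal) = 0.05×0.8×0.836 + 0.34×0.8×0.164 + 0.65×0.2×0.836 + 0.73×0.2×0.164 = 0.033440 + 0.044608 + 0.108680 + 0.023944 = 0.210672
The lab handling error-present share is 0.044608 + 0.023944 = 0.068552.
P(lab handling error | positive screen, ¬poppy-seed meal) = 0.068552 / 0.210672 ≈ 0.3254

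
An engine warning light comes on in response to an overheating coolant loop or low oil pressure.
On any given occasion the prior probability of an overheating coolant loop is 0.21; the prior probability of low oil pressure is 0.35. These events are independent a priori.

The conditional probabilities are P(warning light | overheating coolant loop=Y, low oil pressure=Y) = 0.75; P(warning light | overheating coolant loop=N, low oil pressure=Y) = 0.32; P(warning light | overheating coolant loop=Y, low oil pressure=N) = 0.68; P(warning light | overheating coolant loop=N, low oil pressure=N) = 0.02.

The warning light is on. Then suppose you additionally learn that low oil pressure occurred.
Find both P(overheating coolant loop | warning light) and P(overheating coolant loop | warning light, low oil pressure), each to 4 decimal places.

P(overheating coolant loop | warning light) ≈ 0.5997; P(overheating coolant loop | warning light, low oil pressure) ≈ 0.3839

Weight on overheating coolant loop=true, given the evidence: 0.092820 + 0.055125 = 0.147945
Denominator P(warning light): 0.02*0.79*0.65 + 0.32*0.79*0.35 + 0.68*0.21*0.65 + 0.75*0.21*0.35 = 0.246695
Posterior = 0.147945 / 0.246695 ≈ 0.5997

Now condition on the additional information:
Numerator (weight on configurations with overheating coolant loop): 0.75*0.21 = 0.157500
Normalizer over all consistent configurations: 0.32*0.79 + 0.75*0.21 = 0.410300
Posterior = 0.157500 / 0.410300 ≈ 0.3839
Conditioning on low oil pressure lowers the posterior on overheating coolant loop: the classic explaining-away effect in a common-effect structure.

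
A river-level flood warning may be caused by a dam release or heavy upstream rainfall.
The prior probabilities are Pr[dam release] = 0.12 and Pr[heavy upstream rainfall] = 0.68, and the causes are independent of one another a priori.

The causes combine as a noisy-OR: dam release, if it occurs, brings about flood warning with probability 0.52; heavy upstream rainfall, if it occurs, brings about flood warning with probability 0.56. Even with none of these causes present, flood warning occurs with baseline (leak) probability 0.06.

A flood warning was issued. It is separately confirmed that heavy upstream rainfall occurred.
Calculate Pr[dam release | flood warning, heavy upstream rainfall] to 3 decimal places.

Under noisy-OR, P(flood warning | causes) = 1 − (1−0.06)·∏(1−qᵢ) over the active causes.
P(flood warning | heavy upstream rainfall) = 0.5864×0.88 + 0.801472×0.12 = 0.516032 + 0.096177 = 0.612209
Restricting to configurations with dam release present: 0.801472×0.12 = 0.096177.
Hence the posterior is 0.096177/0.612209 ≈ 0.157.

Pr[dam release | flood warning, heavy upstream rainfall] ≈ 0.157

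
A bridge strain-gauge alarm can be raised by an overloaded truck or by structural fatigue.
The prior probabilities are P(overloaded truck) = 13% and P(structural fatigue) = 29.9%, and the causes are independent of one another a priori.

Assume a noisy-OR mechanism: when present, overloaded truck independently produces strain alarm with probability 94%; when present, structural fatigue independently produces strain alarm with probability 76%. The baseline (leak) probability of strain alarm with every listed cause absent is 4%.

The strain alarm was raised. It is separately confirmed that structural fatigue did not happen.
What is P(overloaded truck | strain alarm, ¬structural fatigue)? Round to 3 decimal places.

Under noisy-OR, P(strain alarm | causes) = 1 − (1−0.04)·∏(1−qᵢ) over the active causes.
By total probability over both values of overloaded truck:
  P(strain alarm | ¬structural fatigue) = 0.04·0.87 + 0.9424·0.13
        = 0.034800 + 0.122512 = 0.157312
The terms with overloaded truck present sum to 0.122512, so
  P(overloaded truck | strain alarm, ¬structural fatigue) = 0.122512 / 0.157312 ≈ 0.779

P(overloaded truck | strain alarm, ¬structural fatigue) ≈ 0.779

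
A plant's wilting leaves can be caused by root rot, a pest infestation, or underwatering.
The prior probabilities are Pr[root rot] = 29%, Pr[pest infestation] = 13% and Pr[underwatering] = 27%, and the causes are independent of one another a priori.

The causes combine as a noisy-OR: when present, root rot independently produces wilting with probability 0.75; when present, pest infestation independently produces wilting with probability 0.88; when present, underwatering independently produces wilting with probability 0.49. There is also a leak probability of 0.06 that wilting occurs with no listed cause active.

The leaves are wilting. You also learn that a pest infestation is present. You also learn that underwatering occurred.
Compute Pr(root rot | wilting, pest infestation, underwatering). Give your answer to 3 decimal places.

Pr(root rot | wilting, pest infestation, underwatering) ≈ 0.299

Under noisy-OR, P(wilting | causes) = 1 − (1−0.06)·∏(1−qᵢ) over the active causes.
For the numerator, keep only root rot=true terms: 0.985618·0.29 = 0.285829
The normalizing constant is 0.942472·0.71 + 0.985618·0.29 = 0.954984
Posterior = 0.285829 / 0.954984 ≈ 0.299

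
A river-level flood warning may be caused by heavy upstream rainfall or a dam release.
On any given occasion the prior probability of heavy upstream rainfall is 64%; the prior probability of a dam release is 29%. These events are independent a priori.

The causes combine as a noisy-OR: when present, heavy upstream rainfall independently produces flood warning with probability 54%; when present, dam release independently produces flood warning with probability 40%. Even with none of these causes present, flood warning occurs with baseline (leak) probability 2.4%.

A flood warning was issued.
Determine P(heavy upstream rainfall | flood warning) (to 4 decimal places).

Under noisy-OR, P(flood warning | causes) = 1 − (1−0.024)·∏(1−qᵢ) over the active causes.
For the numerator, keep only heavy upstream rainfall=true terms: 0.250393 + 0.135604 = 0.385997
The normalizing constant is 0.024×0.36×0.71 + 0.4144×0.36×0.29 + 0.55104×0.64×0.71 + 0.730624×0.64×0.29 = 0.435394
P(heavy upstream rainfall | flood warning) = 0.385997/0.435394 ≈ 0.8865

P(heavy upstream rainfall | flood warning) ≈ 0.8865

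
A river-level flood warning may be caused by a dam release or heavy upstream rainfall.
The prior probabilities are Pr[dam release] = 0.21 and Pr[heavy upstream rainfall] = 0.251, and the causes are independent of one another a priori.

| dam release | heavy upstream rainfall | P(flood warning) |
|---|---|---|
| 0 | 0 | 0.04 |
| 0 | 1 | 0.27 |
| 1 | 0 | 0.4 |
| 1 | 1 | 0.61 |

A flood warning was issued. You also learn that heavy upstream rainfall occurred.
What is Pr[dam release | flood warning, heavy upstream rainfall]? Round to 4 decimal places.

Pr[dam release | flood warning, heavy upstream rainfall] ≈ 0.3752

Weight on dam release=true, given the evidence: 0.61*0.21 = 0.128100
Normalizer over all consistent configurations: 0.27*0.79 + 0.61*0.21 = 0.341400
P(dam release | flood warning, heavy upstream rainfall) = 0.128100/0.341400 ≈ 0.3752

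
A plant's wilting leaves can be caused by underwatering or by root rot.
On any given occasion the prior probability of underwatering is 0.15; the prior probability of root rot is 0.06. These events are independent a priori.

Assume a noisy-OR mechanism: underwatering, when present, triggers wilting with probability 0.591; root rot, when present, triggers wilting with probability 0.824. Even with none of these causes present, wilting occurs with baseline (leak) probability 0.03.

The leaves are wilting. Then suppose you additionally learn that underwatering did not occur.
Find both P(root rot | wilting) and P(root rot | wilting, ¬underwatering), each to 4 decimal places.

Under noisy-OR, P(wilting | causes) = 1 − (1−0.03)·∏(1−qᵢ) over the active causes.
Weight on root rot=true, given the evidence: 0.042293 + 0.008372 = 0.050665
Denominator P(wilting): 0.03×0.85×0.94 + 0.82928×0.85×0.06 + 0.60327×0.15×0.94 + 0.930176×0.15×0.06 = 0.159696
P(root rot | wilting) = 0.050665/0.159696 ≈ 0.3173

With the extra evidence:
P(wilting | ¬underwatering) = 0.03*0.94 + 0.82928*0.06 = 0.028200 + 0.049757 = 0.077957
Restricting to configurations with root rot present: 0.82928*0.06 = 0.049757.
P(root rot | wilting, ¬underwatering) = 0.049757 / 0.077957 ≈ 0.6383

P(root rot | wilting) ≈ 0.3173; P(root rot | wilting, ¬underwatering) ≈ 0.6383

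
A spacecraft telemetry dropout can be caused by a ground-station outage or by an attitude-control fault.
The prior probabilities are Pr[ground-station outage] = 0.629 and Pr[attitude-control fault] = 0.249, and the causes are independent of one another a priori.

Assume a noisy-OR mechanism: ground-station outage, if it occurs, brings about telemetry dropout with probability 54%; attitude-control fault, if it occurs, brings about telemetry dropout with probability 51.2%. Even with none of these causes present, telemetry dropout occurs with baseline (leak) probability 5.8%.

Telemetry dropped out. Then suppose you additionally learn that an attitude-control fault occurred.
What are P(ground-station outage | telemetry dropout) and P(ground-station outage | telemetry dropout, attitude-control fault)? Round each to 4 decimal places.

P(ground-station outage | telemetry dropout) ≈ 0.8555; P(ground-station outage | telemetry dropout, attitude-control fault) ≈ 0.7122

Under noisy-OR, P(telemetry dropout | causes) = 1 − (1−0.058)·∏(1−qᵢ) over the active causes.
By total probability over the 4 (ground-station outage, attitude-control fault) configurations:
  P(telemetry dropout) = 0.058×0.371×0.751 + 0.540304×0.371×0.249 + 0.56668×0.629×0.751 + 0.78854×0.629×0.249
        = 0.016160 + 0.049913 + 0.267688 + 0.123502 = 0.457263
The terms with ground-station outage present sum to 0.391190, so
  P(ground-station outage | telemetry dropout) = 0.391190 / 0.457263 ≈ 0.8555

Now also conditioning on attitude-control fault=true:
By total probability over both values of ground-station outage:
  P(telemetry dropout | attitude-control fault) = 0.540304*0.371 + 0.78854*0.629
        = 0.200453 + 0.495992 = 0.696445
The terms with ground-station outage present sum to 0.495992, so
  P(ground-station outage | telemetry dropout, attitude-control fault) = 0.495992 / 0.696445 ≈ 0.7122
The drop from 0.8555 to 0.7122 is the explaining-away (discounting) effect.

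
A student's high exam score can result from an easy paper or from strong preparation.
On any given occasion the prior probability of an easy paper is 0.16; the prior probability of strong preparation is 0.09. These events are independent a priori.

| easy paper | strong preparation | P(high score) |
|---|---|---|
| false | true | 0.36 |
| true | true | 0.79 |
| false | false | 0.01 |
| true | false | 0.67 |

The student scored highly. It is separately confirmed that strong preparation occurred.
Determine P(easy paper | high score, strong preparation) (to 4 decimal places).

P(easy paper | high score, strong preparation) ≈ 0.2948

Sum P(high score|·) weighted by the priors over both values of easy paper:
  P(high score | strong preparation) = 0.36*0.84 + 0.79*0.16
        = 0.302400 + 0.126400 = 0.428800
The terms with easy paper present sum to 0.126400, so
  P(easy paper | high score, strong preparation) = 0.126400 / 0.428800 ≈ 0.2948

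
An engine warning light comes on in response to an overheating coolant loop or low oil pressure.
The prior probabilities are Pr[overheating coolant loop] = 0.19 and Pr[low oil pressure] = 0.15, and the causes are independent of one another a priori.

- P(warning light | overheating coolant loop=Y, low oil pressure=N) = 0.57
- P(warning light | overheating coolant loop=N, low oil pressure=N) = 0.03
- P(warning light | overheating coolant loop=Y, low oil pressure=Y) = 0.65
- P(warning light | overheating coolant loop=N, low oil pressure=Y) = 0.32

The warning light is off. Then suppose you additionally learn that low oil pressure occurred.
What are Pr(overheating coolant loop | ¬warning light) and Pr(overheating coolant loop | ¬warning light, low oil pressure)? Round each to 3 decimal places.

For the numerator, keep only overheating coolant loop=true terms: 0.069445 + 0.009975 = 0.079420
The normalizing constant is 0.97·0.81·0.85 + 0.68·0.81·0.15 + 0.43·0.19·0.85 + 0.35·0.19·0.15 = 0.829885
Posterior = 0.079420 / 0.829885 ≈ 0.096

Now also conditioning on low oil pressure=true:
Enumerate both values of overheating coolant loop and weight by the priors:
  P(¬warning light | low oil pressure) = 0.68×0.81 + 0.35×0.19
        = 0.550800 + 0.066500 = 0.617300
Keeping only the overheating coolant loop-present terms gives 0.066500, so
  P(overheating coolant loop | ¬warning light, low oil pressure) = 0.066500 / 0.617300 ≈ 0.108

Pr(overheating coolant loop | ¬warning light) ≈ 0.096; Pr(overheating coolant loop | ¬warning light, low oil pressure) ≈ 0.108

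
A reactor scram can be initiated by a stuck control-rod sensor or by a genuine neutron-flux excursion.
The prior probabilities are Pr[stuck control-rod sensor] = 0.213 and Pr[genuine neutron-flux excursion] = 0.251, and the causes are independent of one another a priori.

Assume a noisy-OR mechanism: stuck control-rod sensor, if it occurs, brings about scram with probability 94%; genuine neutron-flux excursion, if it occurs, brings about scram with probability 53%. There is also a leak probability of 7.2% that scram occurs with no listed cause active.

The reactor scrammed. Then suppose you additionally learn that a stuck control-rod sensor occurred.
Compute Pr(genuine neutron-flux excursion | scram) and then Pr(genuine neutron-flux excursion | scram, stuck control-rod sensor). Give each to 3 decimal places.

Pr(genuine neutron-flux excursion | scram) ≈ 0.458; Pr(genuine neutron-flux excursion | scram, stuck control-rod sensor) ≈ 0.257

Under noisy-OR, P(scram | causes) = 1 − (1−0.072)·∏(1−qᵢ) over the active causes.
P(scram) = 0.072×0.787×0.749 + 0.56384×0.787×0.251 + 0.94432×0.213×0.749 + 0.97383×0.213×0.251 = 0.042441 + 0.111379 + 0.150654 + 0.052064 = 0.356538
Of this, 0.163443 comes from 0.111379 + 0.052064 (the genuine neutron-flux excursion=true cases).
P(genuine neutron-flux excursion | scram) = 0.163443 / 0.356538 ≈ 0.458

Now condition on the additional information:
For the numerator, keep only genuine neutron-flux excursion=true terms: 0.97383·0.251 = 0.244431
Denominator P(scram | stuck control-rod sensor): 0.94432·0.749 + 0.97383·0.251 = 0.951727
P(genuine neutron-flux excursion | scram, stuck control-rod sensor) = 0.244431/0.951727 ≈ 0.257
The drop from 0.458 to 0.257 is the explaining-away (discounting) effect.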